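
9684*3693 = 35763012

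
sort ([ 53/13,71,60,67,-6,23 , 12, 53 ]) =[-6 , 53/13,12,23,53,60, 67,  71]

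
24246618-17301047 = 6945571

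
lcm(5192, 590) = 25960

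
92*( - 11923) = -1096916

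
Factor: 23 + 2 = 25 = 5^2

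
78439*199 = 15609361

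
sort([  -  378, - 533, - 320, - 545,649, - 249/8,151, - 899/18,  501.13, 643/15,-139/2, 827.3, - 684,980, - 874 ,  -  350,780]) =[ - 874, - 684, - 545, - 533,-378 , - 350, - 320, - 139/2,-899/18, - 249/8,643/15,151,501.13,649,780,827.3 , 980]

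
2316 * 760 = 1760160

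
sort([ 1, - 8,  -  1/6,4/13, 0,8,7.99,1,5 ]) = [ - 8, - 1/6,  0,4/13, 1,  1, 5,7.99, 8] 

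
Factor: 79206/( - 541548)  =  -43/294 =- 2^( - 1) * 3^(  -  1) * 7^( - 2)*43^1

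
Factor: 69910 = 2^1 * 5^1 * 6991^1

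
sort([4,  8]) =[ 4  ,  8]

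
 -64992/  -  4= 16248/1=16248.00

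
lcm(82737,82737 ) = 82737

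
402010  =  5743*70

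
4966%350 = 66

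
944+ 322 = 1266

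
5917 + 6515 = 12432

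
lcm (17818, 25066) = 1478894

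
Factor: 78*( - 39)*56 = - 170352= -2^4*3^2*7^1*13^2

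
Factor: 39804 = 2^2*3^1 *31^1*107^1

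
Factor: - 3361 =-3361^1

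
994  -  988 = 6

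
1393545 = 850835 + 542710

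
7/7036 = 7/7036= 0.00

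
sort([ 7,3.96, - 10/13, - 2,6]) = [ - 2,-10/13,  3.96 , 6,7 ] 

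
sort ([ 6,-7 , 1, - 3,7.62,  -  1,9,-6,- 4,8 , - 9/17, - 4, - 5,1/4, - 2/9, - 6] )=[ - 7, - 6, - 6,  -  5, - 4, - 4, - 3, - 1, - 9/17, - 2/9,1/4,1,6, 7.62,8,9]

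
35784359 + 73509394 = 109293753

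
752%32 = 16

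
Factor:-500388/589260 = -259/305 = - 5^(- 1) * 7^1*37^1*61^( - 1 ) 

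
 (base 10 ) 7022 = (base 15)2132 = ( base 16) 1B6E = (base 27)9H2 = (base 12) 4092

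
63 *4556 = 287028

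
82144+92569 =174713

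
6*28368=170208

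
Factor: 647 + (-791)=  - 144 = -2^4*3^2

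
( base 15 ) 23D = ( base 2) 111111100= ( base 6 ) 2204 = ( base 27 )im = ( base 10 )508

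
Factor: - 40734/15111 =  - 2^1 *23^(-1) * 31^1 = - 62/23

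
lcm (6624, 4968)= 19872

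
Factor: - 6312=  - 2^3*3^1*263^1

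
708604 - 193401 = 515203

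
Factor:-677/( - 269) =269^( - 1 )*677^1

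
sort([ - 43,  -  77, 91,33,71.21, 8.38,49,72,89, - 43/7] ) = [ - 77, - 43 , - 43/7 , 8.38,33 , 49,71.21,  72,89,91 ]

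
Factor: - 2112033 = -3^1 *7^1*11^1*41^1*223^1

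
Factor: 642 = 2^1 * 3^1*107^1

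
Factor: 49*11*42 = 22638  =  2^1 * 3^1 * 7^3*11^1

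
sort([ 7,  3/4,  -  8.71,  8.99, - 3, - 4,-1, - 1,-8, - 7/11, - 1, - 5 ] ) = [ - 8.71,-8,-5, - 4, - 3,-1,-1,- 1,-7/11, 3/4,  7, 8.99]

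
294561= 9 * 32729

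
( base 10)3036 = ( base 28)3oc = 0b101111011100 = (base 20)7bg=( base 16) BDC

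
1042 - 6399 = -5357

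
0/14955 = 0 = 0.00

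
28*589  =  16492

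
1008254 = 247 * 4082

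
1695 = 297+1398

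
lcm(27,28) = 756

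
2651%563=399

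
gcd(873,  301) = 1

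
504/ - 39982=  - 252/19991= - 0.01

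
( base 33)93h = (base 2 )10011010111101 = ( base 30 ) b0h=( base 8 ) 23275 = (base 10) 9917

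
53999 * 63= 3401937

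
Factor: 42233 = 157^1*269^1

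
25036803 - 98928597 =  - 73891794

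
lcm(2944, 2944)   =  2944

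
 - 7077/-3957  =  2359/1319 = 1.79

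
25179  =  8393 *3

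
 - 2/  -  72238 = 1/36119 = 0.00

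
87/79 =1+8/79 = 1.10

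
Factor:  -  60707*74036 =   -  2^2*17^1*83^1*223^1*3571^1 =- 4494503452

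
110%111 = 110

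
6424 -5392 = 1032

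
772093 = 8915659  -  8143566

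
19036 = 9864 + 9172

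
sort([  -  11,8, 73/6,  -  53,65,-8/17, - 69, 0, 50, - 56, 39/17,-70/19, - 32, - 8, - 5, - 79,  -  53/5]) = [ - 79, - 69, - 56,  -  53, - 32 , - 11 , - 53/5 , - 8, - 5, - 70/19, - 8/17,0,39/17, 8 , 73/6, 50,65]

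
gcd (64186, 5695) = 67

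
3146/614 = 5+38/307=5.12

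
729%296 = 137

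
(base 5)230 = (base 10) 65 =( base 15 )45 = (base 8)101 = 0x41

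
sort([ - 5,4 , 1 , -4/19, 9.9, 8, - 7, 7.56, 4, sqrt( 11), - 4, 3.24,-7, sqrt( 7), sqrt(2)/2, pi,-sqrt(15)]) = [ - 7,  -  7, - 5, - 4, - sqrt( 15) , - 4/19,sqrt(2 ) /2, 1,sqrt( 7 ), pi, 3.24, sqrt( 11) , 4 , 4, 7.56, 8, 9.9 ] 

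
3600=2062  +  1538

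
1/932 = 1/932 = 0.00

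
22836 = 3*7612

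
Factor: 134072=2^3*16759^1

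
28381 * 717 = 20349177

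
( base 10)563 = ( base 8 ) 1063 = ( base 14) 2C3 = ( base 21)15h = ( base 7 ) 1433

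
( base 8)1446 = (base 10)806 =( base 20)206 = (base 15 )38b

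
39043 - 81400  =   - 42357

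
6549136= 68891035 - 62341899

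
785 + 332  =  1117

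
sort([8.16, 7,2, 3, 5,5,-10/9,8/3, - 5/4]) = [ - 5/4, - 10/9 , 2,8/3,3,5, 5, 7,8.16 ] 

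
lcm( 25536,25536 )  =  25536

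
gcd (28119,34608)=2163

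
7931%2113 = 1592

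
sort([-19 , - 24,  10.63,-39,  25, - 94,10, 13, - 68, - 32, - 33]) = [ - 94, - 68, - 39, - 33, - 32, - 24, - 19,10,  10.63, 13, 25 ]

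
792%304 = 184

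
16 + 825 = 841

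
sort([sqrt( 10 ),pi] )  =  [pi,sqrt(10)]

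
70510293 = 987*71439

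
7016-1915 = 5101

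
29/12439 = 29/12439 = 0.00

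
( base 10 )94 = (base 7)163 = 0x5e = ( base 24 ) 3m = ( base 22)46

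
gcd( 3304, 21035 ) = 7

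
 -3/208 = -1 + 205/208 = -0.01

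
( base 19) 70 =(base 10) 133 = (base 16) 85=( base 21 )67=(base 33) 41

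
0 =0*356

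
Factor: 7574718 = 2^1*3^1*1262453^1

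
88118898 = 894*98567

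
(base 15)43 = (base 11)58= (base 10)63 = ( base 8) 77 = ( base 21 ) 30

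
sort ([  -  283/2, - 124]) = [ - 283/2,-124 ]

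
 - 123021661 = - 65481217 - 57540444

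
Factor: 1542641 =37^1*173^1 * 241^1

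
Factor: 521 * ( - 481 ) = -13^1 * 37^1*521^1 = -250601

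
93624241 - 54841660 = 38782581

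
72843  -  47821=25022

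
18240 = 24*760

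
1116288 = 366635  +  749653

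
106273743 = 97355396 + 8918347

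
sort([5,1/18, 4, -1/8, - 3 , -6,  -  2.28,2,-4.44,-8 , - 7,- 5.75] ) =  [ - 8 , - 7, - 6,- 5.75 ,-4.44,-3,  -  2.28, - 1/8, 1/18,  2,4, 5]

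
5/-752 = - 1 + 747/752= - 0.01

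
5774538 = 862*6699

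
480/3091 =480/3091= 0.16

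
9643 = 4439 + 5204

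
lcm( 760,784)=74480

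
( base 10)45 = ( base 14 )33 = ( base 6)113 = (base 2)101101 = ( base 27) 1i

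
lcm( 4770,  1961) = 176490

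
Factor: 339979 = 127^1*2677^1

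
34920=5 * 6984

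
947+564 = 1511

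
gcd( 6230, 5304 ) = 2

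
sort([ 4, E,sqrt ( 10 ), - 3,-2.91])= [ - 3 , - 2.91,E, sqrt( 10),4] 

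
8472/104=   81 + 6/13 = 81.46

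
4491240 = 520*8637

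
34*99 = 3366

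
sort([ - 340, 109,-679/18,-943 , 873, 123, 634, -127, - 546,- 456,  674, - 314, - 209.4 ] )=[ -943, - 546, - 456 , -340, - 314,  -  209.4, - 127, -679/18,109,123 , 634, 674 , 873]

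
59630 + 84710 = 144340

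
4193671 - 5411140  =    -  1217469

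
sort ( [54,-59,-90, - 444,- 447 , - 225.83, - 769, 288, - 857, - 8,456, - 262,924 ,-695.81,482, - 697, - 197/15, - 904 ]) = [ - 904 ,-857, - 769, - 697, - 695.81, - 447, - 444, - 262, - 225.83, - 90,-59, - 197/15, - 8,54,288, 456,482,  924] 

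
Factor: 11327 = 47^1*241^1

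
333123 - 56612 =276511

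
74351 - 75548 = - 1197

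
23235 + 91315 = 114550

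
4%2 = 0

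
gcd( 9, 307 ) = 1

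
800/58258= 400/29129  =  0.01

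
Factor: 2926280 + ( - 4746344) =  - 2^5*3^1 * 18959^1 = - 1820064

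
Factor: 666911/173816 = 2^( - 3 )*7^1*21727^( - 1)*95273^1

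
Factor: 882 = 2^1*3^2*7^2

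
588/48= 12 + 1/4 = 12.25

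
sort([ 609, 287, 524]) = [287,524, 609 ]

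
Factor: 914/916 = 457/458 =2^(-1)*229^ ( - 1 )*457^1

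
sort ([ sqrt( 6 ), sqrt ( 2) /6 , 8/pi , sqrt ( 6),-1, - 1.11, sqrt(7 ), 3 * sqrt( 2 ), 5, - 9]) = [ - 9, - 1.11,-1, sqrt( 2)/6 , sqrt( 6),sqrt(6 ), 8/pi, sqrt(7 ), 3 * sqrt (2),5]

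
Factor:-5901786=-2^1*3^2*11^1* 41^1*727^1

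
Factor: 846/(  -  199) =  - 2^1*3^2*47^1*199^( - 1)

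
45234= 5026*9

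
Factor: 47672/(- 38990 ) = - 2^2*5^(-1)*7^(  -  1)*59^1*101^1 * 557^ ( - 1) = - 23836/19495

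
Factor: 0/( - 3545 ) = 0^1=   0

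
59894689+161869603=221764292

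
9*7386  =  66474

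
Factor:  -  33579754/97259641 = -2^1*13^1*131^1*9859^1*97259641^( - 1) 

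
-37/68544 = -1 + 68507/68544 = - 0.00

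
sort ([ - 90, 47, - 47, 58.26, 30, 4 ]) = [-90,-47,4, 30,47 , 58.26 ] 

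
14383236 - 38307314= - 23924078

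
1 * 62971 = 62971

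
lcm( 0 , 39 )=0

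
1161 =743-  - 418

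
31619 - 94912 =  - 63293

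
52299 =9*5811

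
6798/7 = 6798/7 = 971.14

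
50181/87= 16727/29 = 576.79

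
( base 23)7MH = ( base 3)12210112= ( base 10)4226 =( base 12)2542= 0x1082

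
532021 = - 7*(  -  76003) 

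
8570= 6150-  - 2420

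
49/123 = 49/123  =  0.40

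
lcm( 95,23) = 2185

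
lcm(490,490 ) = 490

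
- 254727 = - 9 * 28303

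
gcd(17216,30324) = 4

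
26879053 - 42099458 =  - 15220405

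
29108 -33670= - 4562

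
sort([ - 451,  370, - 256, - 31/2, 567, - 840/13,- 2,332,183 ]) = [ - 451, - 256, - 840/13 , - 31/2, - 2, 183, 332,370 , 567 ]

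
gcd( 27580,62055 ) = 6895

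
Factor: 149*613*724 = 2^2*149^1*181^1 * 613^1 = 66127988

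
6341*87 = 551667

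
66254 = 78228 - 11974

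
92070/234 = 393  +  6/13 = 393.46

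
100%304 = 100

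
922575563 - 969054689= - 46479126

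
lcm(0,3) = 0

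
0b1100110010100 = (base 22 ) dbe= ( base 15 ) 1e18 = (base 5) 202143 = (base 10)6548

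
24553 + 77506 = 102059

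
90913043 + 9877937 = 100790980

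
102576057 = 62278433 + 40297624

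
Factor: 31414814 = 2^1 * 15707407^1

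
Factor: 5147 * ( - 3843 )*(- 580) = 11472354180   =  2^2*3^2*5^1*7^1*29^1*61^1 * 5147^1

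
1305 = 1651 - 346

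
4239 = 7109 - 2870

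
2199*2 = 4398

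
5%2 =1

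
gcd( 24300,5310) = 90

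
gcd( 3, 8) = 1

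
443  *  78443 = 34750249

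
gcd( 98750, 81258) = 2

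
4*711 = 2844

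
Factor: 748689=3^1 * 249563^1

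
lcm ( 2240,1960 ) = 15680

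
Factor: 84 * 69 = 2^2 * 3^2*7^1 * 23^1 = 5796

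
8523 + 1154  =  9677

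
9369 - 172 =9197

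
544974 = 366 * 1489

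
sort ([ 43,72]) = [ 43, 72] 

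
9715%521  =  337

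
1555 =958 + 597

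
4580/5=916=916.00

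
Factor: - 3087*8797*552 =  - 2^3*3^3 * 7^3*19^1*23^1*463^1 =-14990299128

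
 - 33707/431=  - 33707/431 = - 78.21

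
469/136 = 3+61/136 = 3.45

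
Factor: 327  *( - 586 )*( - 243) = 46564146=2^1*3^6*109^1*293^1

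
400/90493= 400/90493 = 0.00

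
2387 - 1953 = 434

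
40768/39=1045 + 1/3 = 1045.33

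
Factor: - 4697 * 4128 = -2^5*3^1 * 7^1*11^1 * 43^1*61^1  =  - 19389216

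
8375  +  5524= 13899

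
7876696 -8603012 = -726316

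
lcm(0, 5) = 0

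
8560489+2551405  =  11111894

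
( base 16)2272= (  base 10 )8818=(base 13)4024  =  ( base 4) 2021302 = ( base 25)E2I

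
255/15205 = 51/3041=0.02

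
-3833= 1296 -5129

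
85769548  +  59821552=145591100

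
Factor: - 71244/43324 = -17811/10831 =- 3^2*1979^1 *10831^ ( - 1)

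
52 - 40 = 12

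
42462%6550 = 3162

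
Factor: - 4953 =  - 3^1*13^1*127^1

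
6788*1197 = 8125236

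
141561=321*441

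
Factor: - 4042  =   - 2^1*43^1*47^1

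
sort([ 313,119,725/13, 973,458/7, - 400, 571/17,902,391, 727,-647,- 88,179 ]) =[ - 647, -400, - 88, 571/17,725/13, 458/7,119,179,313, 391,  727,  902,973] 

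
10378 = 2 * 5189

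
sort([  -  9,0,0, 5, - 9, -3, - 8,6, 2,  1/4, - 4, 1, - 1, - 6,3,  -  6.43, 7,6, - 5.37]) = [ - 9,  -  9 , - 8, - 6.43, - 6, - 5.37 , - 4, - 3, - 1,0 , 0,  1/4, 1,2  ,  3,5,6, 6,7]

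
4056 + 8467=12523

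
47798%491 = 171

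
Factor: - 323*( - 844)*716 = 195190192=2^4*17^1*19^1*179^1 * 211^1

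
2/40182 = 1/20091 = 0.00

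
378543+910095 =1288638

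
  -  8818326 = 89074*( - 99)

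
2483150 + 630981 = 3114131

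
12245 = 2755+9490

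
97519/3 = 97519/3  =  32506.33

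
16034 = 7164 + 8870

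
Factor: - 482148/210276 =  - 227/99 =- 3^( - 2)*11^(  -  1) * 227^1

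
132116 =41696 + 90420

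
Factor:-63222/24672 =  - 41/16= -2^( - 4)*41^1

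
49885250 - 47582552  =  2302698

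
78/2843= 78/2843 = 0.03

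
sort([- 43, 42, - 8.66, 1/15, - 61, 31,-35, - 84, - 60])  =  [ - 84,  -  61, - 60, - 43, - 35, - 8.66, 1/15, 31, 42]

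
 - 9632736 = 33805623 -43438359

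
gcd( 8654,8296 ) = 2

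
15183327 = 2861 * 5307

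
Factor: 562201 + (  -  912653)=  - 2^2*87613^1 =- 350452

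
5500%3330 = 2170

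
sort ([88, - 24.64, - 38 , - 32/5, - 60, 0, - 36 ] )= [ - 60, - 38, - 36, - 24.64, - 32/5, 0, 88 ] 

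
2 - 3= - 1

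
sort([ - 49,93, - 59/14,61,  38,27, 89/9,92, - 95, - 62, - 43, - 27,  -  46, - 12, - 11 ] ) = [ - 95, - 62,-49, - 46, - 43, - 27 , - 12, - 11, - 59/14, 89/9 , 27, 38 , 61, 92,93] 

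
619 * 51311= 31761509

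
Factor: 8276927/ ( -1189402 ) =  - 2^(-1)*37^( - 1)*2251^1*3677^1*16073^ ( - 1)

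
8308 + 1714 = 10022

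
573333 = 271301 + 302032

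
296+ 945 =1241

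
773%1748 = 773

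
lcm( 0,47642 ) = 0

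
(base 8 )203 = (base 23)5g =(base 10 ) 131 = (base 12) AB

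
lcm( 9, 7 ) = 63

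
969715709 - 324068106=645647603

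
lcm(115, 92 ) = 460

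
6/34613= 6/34613 = 0.00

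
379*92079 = 34897941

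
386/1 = 386 = 386.00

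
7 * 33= 231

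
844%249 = 97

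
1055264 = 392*2692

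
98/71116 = 49/35558=0.00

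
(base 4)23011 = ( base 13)427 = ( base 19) 1I6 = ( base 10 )709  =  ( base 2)1011000101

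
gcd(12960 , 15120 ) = 2160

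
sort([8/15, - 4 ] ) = [-4 , 8/15]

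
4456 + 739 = 5195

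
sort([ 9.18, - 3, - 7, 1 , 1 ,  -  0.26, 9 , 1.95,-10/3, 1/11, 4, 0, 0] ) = [-7, - 10/3, - 3, -0.26, 0,0,1/11, 1,1, 1.95, 4,9, 9.18] 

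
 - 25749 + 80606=54857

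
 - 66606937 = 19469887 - 86076824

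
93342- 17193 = 76149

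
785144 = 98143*8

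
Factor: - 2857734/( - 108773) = 2^1 * 3^3 * 7^(-1)*11^1*17^1*41^(  -  1) * 283^1*379^( - 1)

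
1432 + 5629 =7061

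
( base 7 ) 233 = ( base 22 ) 5c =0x7A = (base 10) 122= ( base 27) 4e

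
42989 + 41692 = 84681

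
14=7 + 7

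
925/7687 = 925/7687 = 0.12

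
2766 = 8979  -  6213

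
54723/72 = 760  +  1/24 = 760.04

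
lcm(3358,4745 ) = 218270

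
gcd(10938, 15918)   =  6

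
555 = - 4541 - -5096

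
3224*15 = 48360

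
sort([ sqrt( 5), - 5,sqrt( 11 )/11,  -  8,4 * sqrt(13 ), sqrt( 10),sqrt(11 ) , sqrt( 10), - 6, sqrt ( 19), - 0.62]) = [ - 8, - 6, - 5,-0.62,sqrt (11)/11,sqrt(5) , sqrt(10 ), sqrt ( 10 ), sqrt( 11),sqrt (19), 4*sqrt (13)] 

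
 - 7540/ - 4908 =1  +  658/1227 = 1.54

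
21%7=0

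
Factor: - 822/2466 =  - 3^( - 1 ) =- 1/3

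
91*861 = 78351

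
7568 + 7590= 15158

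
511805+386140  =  897945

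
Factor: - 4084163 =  - 4084163^1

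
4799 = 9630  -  4831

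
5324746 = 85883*62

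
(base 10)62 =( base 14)46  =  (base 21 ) 2k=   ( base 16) 3e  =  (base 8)76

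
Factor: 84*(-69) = -2^2 * 3^2*7^1*23^1 =-5796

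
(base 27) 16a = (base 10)901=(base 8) 1605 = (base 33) RA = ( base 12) 631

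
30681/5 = 6136 + 1/5 = 6136.20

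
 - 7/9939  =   - 7/9939  =  -  0.00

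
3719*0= 0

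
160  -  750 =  - 590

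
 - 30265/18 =-1682+11/18 = - 1681.39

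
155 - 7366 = -7211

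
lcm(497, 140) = 9940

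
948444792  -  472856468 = 475588324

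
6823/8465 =6823/8465 = 0.81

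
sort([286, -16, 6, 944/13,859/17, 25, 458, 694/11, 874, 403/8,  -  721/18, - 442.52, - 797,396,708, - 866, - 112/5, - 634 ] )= [ - 866,-797, - 634, - 442.52,-721/18, -112/5, - 16, 6, 25,403/8,859/17, 694/11, 944/13, 286, 396, 458, 708,874 ] 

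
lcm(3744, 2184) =26208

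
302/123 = 2 + 56/123= 2.46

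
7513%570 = 103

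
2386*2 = 4772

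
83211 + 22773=105984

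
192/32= 6 = 6.00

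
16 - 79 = - 63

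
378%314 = 64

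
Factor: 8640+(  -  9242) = -602 = - 2^1*7^1 * 43^1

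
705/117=235/39= 6.03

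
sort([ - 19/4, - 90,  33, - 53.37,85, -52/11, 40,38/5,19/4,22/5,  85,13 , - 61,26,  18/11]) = [ - 90, - 61,  -  53.37, - 19/4, - 52/11, 18/11,22/5, 19/4,  38/5,13,26, 33,40, 85, 85 ]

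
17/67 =17/67  =  0.25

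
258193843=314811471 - 56617628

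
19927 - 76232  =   - 56305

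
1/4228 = 1/4228 = 0.00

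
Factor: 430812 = 2^2*3^3*3989^1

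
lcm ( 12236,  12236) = 12236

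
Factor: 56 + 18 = 74 =2^1*37^1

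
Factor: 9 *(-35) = -3^2*5^1*7^1 = -315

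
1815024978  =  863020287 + 952004691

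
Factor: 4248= 2^3*3^2 * 59^1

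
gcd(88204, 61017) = 1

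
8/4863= 8/4863 = 0.00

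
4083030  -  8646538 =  - 4563508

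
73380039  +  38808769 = 112188808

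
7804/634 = 3902/317 = 12.31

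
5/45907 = 5/45907 = 0.00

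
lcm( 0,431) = 0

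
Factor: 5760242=2^1*2880121^1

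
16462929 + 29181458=45644387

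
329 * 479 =157591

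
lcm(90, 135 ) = 270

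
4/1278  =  2/639=0.00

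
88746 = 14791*6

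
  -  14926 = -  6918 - 8008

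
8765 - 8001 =764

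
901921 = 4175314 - 3273393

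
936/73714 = 468/36857 = 0.01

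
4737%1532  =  141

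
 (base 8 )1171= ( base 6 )2533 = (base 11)526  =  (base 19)1e6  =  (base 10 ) 633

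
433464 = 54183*8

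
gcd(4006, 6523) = 1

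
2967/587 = 5+32/587 =5.05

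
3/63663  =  1/21221  =  0.00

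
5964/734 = 8  +  46/367 = 8.13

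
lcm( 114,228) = 228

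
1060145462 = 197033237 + 863112225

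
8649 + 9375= 18024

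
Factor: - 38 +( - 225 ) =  - 263 = - 263^1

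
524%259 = 6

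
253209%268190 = 253209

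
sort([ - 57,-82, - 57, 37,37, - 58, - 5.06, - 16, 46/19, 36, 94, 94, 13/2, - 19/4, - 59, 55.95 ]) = [ - 82,- 59,-58, - 57, - 57, - 16,  -  5.06, - 19/4,46/19, 13/2,36,37,37,  55.95, 94, 94]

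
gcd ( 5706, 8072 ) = 2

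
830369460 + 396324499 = 1226693959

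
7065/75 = 94 + 1/5 = 94.20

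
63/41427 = 7/4603 = 0.00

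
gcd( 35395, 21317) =1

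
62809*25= 1570225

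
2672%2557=115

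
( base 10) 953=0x3b9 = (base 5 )12303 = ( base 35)R8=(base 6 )4225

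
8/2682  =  4/1341= 0.00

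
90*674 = 60660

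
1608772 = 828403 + 780369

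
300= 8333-8033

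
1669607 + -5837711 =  - 4168104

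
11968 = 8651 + 3317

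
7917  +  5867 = 13784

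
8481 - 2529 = 5952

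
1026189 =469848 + 556341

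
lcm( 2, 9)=18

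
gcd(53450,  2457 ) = 1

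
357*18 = 6426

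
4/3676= 1/919  =  0.00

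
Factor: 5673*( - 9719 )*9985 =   -  550531831695 = - 3^1*5^1 * 31^1*61^1* 1997^1*9719^1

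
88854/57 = 1558 + 16/19= 1558.84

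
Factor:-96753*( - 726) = 70242678= 2^1*3^2*11^2*32251^1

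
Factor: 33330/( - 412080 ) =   -  2^(  -  3)*11^1*17^(-1) = -  11/136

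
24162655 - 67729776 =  - 43567121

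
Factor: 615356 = 2^2*7^1*21977^1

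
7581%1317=996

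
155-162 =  -7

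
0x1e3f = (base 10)7743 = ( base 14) 2B71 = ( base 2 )1111000111111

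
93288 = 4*23322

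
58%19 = 1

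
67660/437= 154 + 362/437=154.83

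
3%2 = 1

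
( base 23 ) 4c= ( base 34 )32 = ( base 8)150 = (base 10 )104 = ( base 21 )4k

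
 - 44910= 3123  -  48033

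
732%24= 12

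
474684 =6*79114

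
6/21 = 2/7 = 0.29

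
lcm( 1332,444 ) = 1332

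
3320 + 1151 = 4471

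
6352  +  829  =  7181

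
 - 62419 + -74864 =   -  137283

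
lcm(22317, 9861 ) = 424023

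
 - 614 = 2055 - 2669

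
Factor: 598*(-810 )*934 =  - 2^3 * 3^4*5^1*13^1*23^1*467^1 =-452410920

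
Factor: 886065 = 3^1 * 5^1*19^1 * 3109^1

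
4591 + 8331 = 12922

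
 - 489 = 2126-2615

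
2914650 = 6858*425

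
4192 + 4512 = 8704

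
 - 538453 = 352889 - 891342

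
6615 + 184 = 6799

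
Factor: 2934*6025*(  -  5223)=- 92328799050 = - 2^1 * 3^3*5^2 *163^1*241^1*1741^1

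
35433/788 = 35433/788 = 44.97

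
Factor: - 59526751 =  - 59526751^1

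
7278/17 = 7278/17= 428.12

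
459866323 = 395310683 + 64555640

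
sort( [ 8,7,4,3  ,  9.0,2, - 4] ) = [ - 4,2,3,4, 7,8,9.0 ] 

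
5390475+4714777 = 10105252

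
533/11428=533/11428  =  0.05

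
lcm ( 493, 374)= 10846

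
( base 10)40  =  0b101000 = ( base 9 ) 44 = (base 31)19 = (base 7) 55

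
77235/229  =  77235/229 = 337.27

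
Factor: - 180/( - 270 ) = 2/3 = 2^1*3^(  -  1 )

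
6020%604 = 584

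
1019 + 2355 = 3374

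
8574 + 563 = 9137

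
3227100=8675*372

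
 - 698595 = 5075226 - 5773821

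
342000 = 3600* 95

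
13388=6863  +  6525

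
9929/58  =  171+11/58 = 171.19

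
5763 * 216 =1244808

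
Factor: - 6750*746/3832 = - 1258875/958 = - 2^( - 1) * 3^3 *5^3*373^1*479^(  -  1)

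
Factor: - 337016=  - 2^3*103^1*409^1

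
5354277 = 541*9897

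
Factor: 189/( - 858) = -63/286 = - 2^(- 1)*3^2 * 7^1*11^( - 1)*13^ ( - 1 ) 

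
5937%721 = 169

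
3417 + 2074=5491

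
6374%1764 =1082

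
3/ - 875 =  - 3/875 = - 0.00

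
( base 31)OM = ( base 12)53a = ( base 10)766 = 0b1011111110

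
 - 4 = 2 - 6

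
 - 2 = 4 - 6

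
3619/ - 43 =- 3619/43 =- 84.16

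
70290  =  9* 7810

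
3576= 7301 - 3725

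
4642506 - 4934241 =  - 291735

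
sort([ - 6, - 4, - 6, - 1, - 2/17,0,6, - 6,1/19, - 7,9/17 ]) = [ - 7,-6, - 6, - 6, - 4, - 1, - 2/17,0, 1/19 , 9/17,6]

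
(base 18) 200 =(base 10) 648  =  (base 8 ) 1210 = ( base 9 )800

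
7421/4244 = 7421/4244 = 1.75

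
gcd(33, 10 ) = 1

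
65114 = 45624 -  - 19490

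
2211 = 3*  737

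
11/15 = 11/15 = 0.73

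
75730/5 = 15146 = 15146.00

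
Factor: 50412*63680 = 3210236160 = 2^8* 3^1*5^1 * 199^1 * 4201^1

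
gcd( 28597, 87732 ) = 1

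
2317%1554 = 763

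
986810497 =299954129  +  686856368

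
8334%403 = 274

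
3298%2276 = 1022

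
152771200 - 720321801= -567550601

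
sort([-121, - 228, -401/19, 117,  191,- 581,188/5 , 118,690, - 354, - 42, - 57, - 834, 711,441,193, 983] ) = [-834, - 581, - 354,- 228, - 121, - 57, - 42, - 401/19, 188/5,117, 118, 191,193, 441 , 690, 711, 983 ] 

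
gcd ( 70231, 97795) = 1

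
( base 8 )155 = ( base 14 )7b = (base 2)1101101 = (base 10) 109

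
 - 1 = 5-6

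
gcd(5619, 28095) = 5619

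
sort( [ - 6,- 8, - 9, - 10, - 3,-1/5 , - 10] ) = [-10, - 10, - 9, - 8, - 6, - 3, - 1/5]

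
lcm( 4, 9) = 36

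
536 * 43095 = 23098920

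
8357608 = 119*70232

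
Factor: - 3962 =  - 2^1*7^1*283^1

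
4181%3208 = 973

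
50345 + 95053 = 145398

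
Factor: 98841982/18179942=11^( - 1 )*107^( - 1 )*7723^( - 1)* 49420991^1 = 49420991/9089971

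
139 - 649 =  - 510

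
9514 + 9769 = 19283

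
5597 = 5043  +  554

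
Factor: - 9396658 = -2^1*31^2*4889^1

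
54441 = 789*69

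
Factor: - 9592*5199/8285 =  - 49868808/8285 = - 2^3*3^1*5^ (-1)*11^1*109^1*1657^( - 1)*1733^1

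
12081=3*4027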